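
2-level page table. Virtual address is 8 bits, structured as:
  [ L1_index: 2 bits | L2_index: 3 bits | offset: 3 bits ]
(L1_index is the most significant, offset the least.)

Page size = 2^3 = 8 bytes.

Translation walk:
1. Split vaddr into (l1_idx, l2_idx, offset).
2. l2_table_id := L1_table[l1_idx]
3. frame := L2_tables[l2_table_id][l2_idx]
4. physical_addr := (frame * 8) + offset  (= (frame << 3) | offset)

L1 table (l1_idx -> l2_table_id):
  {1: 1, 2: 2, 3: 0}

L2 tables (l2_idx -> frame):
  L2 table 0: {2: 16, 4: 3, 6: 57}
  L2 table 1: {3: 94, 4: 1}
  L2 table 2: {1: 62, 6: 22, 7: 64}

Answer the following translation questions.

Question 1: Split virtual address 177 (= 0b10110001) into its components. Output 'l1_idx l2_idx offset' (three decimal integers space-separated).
Answer: 2 6 1

Derivation:
vaddr = 177 = 0b10110001
  top 2 bits -> l1_idx = 2
  next 3 bits -> l2_idx = 6
  bottom 3 bits -> offset = 1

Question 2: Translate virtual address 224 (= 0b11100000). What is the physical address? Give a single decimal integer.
vaddr = 224 = 0b11100000
Split: l1_idx=3, l2_idx=4, offset=0
L1[3] = 0
L2[0][4] = 3
paddr = 3 * 8 + 0 = 24

Answer: 24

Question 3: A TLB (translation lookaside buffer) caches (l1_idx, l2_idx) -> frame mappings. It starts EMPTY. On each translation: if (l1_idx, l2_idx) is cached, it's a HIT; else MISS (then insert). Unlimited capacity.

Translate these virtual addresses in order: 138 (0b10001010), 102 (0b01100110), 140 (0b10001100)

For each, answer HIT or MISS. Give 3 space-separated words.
vaddr=138: (2,1) not in TLB -> MISS, insert
vaddr=102: (1,4) not in TLB -> MISS, insert
vaddr=140: (2,1) in TLB -> HIT

Answer: MISS MISS HIT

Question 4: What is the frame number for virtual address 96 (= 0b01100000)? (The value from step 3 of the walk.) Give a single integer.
Answer: 1

Derivation:
vaddr = 96: l1_idx=1, l2_idx=4
L1[1] = 1; L2[1][4] = 1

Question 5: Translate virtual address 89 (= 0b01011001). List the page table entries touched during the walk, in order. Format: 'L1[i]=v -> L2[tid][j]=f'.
Answer: L1[1]=1 -> L2[1][3]=94

Derivation:
vaddr = 89 = 0b01011001
Split: l1_idx=1, l2_idx=3, offset=1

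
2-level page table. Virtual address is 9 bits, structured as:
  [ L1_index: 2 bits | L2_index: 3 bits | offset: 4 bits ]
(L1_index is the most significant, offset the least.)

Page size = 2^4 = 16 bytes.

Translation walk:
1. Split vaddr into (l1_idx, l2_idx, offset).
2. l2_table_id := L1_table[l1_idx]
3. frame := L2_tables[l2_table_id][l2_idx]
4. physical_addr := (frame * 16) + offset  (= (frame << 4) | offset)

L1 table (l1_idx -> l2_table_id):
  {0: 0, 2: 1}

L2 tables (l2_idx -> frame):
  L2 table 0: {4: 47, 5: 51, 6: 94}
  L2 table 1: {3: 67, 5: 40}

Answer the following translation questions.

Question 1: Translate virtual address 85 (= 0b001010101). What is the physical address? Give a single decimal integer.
Answer: 821

Derivation:
vaddr = 85 = 0b001010101
Split: l1_idx=0, l2_idx=5, offset=5
L1[0] = 0
L2[0][5] = 51
paddr = 51 * 16 + 5 = 821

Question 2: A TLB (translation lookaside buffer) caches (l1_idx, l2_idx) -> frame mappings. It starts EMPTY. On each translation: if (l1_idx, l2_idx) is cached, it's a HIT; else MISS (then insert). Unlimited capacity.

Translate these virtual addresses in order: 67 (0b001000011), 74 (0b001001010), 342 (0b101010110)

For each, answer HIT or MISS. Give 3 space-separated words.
Answer: MISS HIT MISS

Derivation:
vaddr=67: (0,4) not in TLB -> MISS, insert
vaddr=74: (0,4) in TLB -> HIT
vaddr=342: (2,5) not in TLB -> MISS, insert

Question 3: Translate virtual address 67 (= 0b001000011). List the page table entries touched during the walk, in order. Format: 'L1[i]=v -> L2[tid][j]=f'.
vaddr = 67 = 0b001000011
Split: l1_idx=0, l2_idx=4, offset=3

Answer: L1[0]=0 -> L2[0][4]=47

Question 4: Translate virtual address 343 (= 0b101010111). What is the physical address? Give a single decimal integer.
vaddr = 343 = 0b101010111
Split: l1_idx=2, l2_idx=5, offset=7
L1[2] = 1
L2[1][5] = 40
paddr = 40 * 16 + 7 = 647

Answer: 647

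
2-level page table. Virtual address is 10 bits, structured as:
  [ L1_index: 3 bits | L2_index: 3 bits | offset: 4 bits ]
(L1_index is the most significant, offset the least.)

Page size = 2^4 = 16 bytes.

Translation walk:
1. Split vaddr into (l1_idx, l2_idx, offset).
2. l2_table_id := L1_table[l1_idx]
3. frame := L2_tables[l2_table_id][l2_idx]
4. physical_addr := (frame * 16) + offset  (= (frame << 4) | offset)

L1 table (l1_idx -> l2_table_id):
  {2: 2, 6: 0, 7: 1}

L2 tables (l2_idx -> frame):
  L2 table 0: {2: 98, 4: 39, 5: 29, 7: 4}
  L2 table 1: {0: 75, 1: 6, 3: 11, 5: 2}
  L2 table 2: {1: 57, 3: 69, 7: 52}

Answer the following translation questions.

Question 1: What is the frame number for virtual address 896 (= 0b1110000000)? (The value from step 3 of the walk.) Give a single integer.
vaddr = 896: l1_idx=7, l2_idx=0
L1[7] = 1; L2[1][0] = 75

Answer: 75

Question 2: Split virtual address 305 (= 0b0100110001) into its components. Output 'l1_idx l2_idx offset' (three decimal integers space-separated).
Answer: 2 3 1

Derivation:
vaddr = 305 = 0b0100110001
  top 3 bits -> l1_idx = 2
  next 3 bits -> l2_idx = 3
  bottom 4 bits -> offset = 1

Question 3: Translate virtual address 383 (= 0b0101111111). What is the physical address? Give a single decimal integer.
Answer: 847

Derivation:
vaddr = 383 = 0b0101111111
Split: l1_idx=2, l2_idx=7, offset=15
L1[2] = 2
L2[2][7] = 52
paddr = 52 * 16 + 15 = 847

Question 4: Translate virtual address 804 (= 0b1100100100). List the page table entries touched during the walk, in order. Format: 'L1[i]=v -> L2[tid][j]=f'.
Answer: L1[6]=0 -> L2[0][2]=98

Derivation:
vaddr = 804 = 0b1100100100
Split: l1_idx=6, l2_idx=2, offset=4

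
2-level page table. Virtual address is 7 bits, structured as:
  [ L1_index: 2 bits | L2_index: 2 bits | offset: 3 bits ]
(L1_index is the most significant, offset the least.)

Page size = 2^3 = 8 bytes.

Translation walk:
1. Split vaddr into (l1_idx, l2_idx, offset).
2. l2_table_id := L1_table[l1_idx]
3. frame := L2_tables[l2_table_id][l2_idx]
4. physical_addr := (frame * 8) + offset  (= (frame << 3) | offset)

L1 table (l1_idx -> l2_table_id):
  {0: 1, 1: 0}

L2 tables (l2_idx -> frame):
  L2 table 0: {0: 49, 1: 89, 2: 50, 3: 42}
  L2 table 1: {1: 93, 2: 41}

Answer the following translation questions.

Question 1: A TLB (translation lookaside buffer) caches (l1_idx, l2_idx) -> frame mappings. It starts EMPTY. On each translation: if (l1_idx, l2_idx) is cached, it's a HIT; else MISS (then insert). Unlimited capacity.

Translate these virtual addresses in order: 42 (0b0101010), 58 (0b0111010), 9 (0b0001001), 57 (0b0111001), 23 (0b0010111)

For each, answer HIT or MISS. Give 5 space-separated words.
Answer: MISS MISS MISS HIT MISS

Derivation:
vaddr=42: (1,1) not in TLB -> MISS, insert
vaddr=58: (1,3) not in TLB -> MISS, insert
vaddr=9: (0,1) not in TLB -> MISS, insert
vaddr=57: (1,3) in TLB -> HIT
vaddr=23: (0,2) not in TLB -> MISS, insert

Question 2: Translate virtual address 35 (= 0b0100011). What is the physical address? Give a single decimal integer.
vaddr = 35 = 0b0100011
Split: l1_idx=1, l2_idx=0, offset=3
L1[1] = 0
L2[0][0] = 49
paddr = 49 * 8 + 3 = 395

Answer: 395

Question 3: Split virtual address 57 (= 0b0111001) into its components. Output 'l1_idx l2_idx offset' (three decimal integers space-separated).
vaddr = 57 = 0b0111001
  top 2 bits -> l1_idx = 1
  next 2 bits -> l2_idx = 3
  bottom 3 bits -> offset = 1

Answer: 1 3 1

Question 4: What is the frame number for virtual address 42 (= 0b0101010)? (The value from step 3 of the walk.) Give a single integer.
Answer: 89

Derivation:
vaddr = 42: l1_idx=1, l2_idx=1
L1[1] = 0; L2[0][1] = 89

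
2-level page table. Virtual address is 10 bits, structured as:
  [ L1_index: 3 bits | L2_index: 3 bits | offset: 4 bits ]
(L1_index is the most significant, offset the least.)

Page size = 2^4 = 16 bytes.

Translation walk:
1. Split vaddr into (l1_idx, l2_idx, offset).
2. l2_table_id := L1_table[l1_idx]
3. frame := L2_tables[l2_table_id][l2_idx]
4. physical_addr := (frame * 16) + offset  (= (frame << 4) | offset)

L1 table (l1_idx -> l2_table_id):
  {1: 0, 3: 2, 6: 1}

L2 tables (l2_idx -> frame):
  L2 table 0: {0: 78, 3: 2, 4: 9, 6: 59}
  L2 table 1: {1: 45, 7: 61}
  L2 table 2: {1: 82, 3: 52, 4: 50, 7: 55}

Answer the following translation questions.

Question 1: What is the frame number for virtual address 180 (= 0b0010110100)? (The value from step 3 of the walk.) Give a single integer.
vaddr = 180: l1_idx=1, l2_idx=3
L1[1] = 0; L2[0][3] = 2

Answer: 2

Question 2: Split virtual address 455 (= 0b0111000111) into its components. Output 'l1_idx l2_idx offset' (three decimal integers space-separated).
vaddr = 455 = 0b0111000111
  top 3 bits -> l1_idx = 3
  next 3 bits -> l2_idx = 4
  bottom 4 bits -> offset = 7

Answer: 3 4 7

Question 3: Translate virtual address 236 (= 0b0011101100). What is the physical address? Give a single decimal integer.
Answer: 956

Derivation:
vaddr = 236 = 0b0011101100
Split: l1_idx=1, l2_idx=6, offset=12
L1[1] = 0
L2[0][6] = 59
paddr = 59 * 16 + 12 = 956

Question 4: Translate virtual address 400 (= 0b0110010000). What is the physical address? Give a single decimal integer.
vaddr = 400 = 0b0110010000
Split: l1_idx=3, l2_idx=1, offset=0
L1[3] = 2
L2[2][1] = 82
paddr = 82 * 16 + 0 = 1312

Answer: 1312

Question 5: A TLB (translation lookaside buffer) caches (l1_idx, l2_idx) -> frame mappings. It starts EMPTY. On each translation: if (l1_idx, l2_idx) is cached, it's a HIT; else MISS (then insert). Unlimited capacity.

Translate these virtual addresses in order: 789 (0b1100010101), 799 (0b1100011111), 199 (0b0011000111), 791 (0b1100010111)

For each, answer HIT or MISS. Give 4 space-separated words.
Answer: MISS HIT MISS HIT

Derivation:
vaddr=789: (6,1) not in TLB -> MISS, insert
vaddr=799: (6,1) in TLB -> HIT
vaddr=199: (1,4) not in TLB -> MISS, insert
vaddr=791: (6,1) in TLB -> HIT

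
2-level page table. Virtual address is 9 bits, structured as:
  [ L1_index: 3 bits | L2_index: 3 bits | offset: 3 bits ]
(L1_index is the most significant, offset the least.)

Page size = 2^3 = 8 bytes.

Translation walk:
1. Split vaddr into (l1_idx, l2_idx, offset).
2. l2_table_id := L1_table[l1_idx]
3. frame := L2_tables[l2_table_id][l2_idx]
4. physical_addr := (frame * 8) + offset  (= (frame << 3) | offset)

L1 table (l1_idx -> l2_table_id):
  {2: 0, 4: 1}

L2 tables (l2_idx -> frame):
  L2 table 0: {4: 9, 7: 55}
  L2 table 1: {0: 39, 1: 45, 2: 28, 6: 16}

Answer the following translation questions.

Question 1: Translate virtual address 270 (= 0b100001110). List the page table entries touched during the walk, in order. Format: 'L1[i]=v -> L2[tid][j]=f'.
vaddr = 270 = 0b100001110
Split: l1_idx=4, l2_idx=1, offset=6

Answer: L1[4]=1 -> L2[1][1]=45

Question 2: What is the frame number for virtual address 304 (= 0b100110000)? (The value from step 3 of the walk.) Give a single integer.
Answer: 16

Derivation:
vaddr = 304: l1_idx=4, l2_idx=6
L1[4] = 1; L2[1][6] = 16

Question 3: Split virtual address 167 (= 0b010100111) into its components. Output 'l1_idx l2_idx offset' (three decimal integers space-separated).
Answer: 2 4 7

Derivation:
vaddr = 167 = 0b010100111
  top 3 bits -> l1_idx = 2
  next 3 bits -> l2_idx = 4
  bottom 3 bits -> offset = 7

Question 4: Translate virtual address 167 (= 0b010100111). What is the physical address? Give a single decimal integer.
Answer: 79

Derivation:
vaddr = 167 = 0b010100111
Split: l1_idx=2, l2_idx=4, offset=7
L1[2] = 0
L2[0][4] = 9
paddr = 9 * 8 + 7 = 79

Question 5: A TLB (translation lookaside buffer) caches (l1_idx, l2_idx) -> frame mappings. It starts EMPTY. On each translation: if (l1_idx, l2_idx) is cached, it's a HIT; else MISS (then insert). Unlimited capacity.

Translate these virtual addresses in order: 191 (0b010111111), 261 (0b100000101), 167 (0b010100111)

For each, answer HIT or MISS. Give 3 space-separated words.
Answer: MISS MISS MISS

Derivation:
vaddr=191: (2,7) not in TLB -> MISS, insert
vaddr=261: (4,0) not in TLB -> MISS, insert
vaddr=167: (2,4) not in TLB -> MISS, insert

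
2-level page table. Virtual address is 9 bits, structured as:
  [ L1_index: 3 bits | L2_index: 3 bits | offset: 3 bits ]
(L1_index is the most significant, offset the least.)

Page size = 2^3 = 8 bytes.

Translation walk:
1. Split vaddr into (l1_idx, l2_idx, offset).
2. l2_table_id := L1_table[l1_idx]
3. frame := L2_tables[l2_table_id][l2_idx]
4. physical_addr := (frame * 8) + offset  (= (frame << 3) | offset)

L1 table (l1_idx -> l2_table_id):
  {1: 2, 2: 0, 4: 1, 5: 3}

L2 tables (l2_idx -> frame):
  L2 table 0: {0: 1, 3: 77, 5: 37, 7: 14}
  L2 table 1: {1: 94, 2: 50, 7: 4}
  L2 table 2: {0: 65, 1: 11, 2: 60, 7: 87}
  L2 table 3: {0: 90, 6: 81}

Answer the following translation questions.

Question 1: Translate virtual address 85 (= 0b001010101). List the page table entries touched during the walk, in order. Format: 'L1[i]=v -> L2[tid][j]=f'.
vaddr = 85 = 0b001010101
Split: l1_idx=1, l2_idx=2, offset=5

Answer: L1[1]=2 -> L2[2][2]=60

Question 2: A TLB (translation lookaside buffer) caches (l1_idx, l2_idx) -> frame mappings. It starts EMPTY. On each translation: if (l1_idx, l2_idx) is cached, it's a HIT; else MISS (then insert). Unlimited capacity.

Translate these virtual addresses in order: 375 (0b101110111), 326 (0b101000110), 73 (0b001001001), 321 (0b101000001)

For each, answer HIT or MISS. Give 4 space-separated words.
Answer: MISS MISS MISS HIT

Derivation:
vaddr=375: (5,6) not in TLB -> MISS, insert
vaddr=326: (5,0) not in TLB -> MISS, insert
vaddr=73: (1,1) not in TLB -> MISS, insert
vaddr=321: (5,0) in TLB -> HIT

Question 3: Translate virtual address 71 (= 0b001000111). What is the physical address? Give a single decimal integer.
vaddr = 71 = 0b001000111
Split: l1_idx=1, l2_idx=0, offset=7
L1[1] = 2
L2[2][0] = 65
paddr = 65 * 8 + 7 = 527

Answer: 527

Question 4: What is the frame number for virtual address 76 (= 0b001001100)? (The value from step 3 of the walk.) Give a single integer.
vaddr = 76: l1_idx=1, l2_idx=1
L1[1] = 2; L2[2][1] = 11

Answer: 11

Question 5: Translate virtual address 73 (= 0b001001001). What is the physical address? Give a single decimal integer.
vaddr = 73 = 0b001001001
Split: l1_idx=1, l2_idx=1, offset=1
L1[1] = 2
L2[2][1] = 11
paddr = 11 * 8 + 1 = 89

Answer: 89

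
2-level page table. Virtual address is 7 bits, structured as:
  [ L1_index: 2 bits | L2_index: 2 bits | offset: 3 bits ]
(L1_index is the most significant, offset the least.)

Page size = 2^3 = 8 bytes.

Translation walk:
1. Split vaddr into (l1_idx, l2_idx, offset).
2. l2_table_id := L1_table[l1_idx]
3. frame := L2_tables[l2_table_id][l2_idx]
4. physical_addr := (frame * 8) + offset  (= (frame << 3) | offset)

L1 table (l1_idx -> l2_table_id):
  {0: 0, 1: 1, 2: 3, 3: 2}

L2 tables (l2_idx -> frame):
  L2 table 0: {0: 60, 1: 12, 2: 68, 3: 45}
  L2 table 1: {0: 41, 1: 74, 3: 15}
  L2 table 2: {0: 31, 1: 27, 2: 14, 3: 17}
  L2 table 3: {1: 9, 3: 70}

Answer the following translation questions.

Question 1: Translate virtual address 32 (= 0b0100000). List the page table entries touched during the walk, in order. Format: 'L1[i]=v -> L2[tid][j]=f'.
Answer: L1[1]=1 -> L2[1][0]=41

Derivation:
vaddr = 32 = 0b0100000
Split: l1_idx=1, l2_idx=0, offset=0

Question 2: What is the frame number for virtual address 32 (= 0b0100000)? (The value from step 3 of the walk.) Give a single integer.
Answer: 41

Derivation:
vaddr = 32: l1_idx=1, l2_idx=0
L1[1] = 1; L2[1][0] = 41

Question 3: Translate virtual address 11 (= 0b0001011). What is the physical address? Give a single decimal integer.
Answer: 99

Derivation:
vaddr = 11 = 0b0001011
Split: l1_idx=0, l2_idx=1, offset=3
L1[0] = 0
L2[0][1] = 12
paddr = 12 * 8 + 3 = 99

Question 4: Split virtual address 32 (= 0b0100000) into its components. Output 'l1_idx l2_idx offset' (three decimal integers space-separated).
vaddr = 32 = 0b0100000
  top 2 bits -> l1_idx = 1
  next 2 bits -> l2_idx = 0
  bottom 3 bits -> offset = 0

Answer: 1 0 0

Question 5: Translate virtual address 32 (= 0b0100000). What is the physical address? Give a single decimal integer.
vaddr = 32 = 0b0100000
Split: l1_idx=1, l2_idx=0, offset=0
L1[1] = 1
L2[1][0] = 41
paddr = 41 * 8 + 0 = 328

Answer: 328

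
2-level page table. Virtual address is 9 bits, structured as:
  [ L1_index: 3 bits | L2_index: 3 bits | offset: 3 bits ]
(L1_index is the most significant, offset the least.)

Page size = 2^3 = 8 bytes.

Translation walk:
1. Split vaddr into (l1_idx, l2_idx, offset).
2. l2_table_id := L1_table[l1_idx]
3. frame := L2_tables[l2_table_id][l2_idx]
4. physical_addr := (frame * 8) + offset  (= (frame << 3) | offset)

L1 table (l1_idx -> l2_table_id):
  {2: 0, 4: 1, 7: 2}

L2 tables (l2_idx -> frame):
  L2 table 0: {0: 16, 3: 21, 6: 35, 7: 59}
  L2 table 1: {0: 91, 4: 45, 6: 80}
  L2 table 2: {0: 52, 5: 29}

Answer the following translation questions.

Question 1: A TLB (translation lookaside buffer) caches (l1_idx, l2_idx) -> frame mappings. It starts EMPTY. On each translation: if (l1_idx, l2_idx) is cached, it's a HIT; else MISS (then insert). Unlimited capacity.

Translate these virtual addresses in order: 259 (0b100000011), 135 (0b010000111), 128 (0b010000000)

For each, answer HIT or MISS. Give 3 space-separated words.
vaddr=259: (4,0) not in TLB -> MISS, insert
vaddr=135: (2,0) not in TLB -> MISS, insert
vaddr=128: (2,0) in TLB -> HIT

Answer: MISS MISS HIT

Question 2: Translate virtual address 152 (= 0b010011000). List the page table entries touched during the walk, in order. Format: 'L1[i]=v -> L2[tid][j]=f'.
Answer: L1[2]=0 -> L2[0][3]=21

Derivation:
vaddr = 152 = 0b010011000
Split: l1_idx=2, l2_idx=3, offset=0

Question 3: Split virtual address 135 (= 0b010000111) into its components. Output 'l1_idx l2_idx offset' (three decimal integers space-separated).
Answer: 2 0 7

Derivation:
vaddr = 135 = 0b010000111
  top 3 bits -> l1_idx = 2
  next 3 bits -> l2_idx = 0
  bottom 3 bits -> offset = 7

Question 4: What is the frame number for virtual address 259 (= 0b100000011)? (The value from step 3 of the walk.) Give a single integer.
vaddr = 259: l1_idx=4, l2_idx=0
L1[4] = 1; L2[1][0] = 91

Answer: 91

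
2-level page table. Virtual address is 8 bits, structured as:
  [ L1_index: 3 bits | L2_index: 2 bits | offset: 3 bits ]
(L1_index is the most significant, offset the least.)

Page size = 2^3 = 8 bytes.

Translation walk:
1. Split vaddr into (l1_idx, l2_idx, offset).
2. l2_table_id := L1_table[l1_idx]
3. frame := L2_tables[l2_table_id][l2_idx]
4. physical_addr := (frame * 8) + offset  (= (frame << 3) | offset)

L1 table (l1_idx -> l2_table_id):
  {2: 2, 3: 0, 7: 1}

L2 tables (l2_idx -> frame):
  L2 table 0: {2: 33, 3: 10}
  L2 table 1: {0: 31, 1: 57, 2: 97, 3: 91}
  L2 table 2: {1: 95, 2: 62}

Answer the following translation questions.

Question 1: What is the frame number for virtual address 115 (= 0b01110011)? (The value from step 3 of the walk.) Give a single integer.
vaddr = 115: l1_idx=3, l2_idx=2
L1[3] = 0; L2[0][2] = 33

Answer: 33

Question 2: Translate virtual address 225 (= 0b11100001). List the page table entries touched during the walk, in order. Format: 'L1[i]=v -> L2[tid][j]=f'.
Answer: L1[7]=1 -> L2[1][0]=31

Derivation:
vaddr = 225 = 0b11100001
Split: l1_idx=7, l2_idx=0, offset=1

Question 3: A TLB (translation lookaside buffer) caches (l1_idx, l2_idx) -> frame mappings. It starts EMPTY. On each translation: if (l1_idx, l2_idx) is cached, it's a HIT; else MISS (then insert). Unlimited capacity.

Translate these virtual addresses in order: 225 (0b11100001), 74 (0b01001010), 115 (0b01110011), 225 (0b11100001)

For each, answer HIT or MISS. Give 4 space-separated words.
vaddr=225: (7,0) not in TLB -> MISS, insert
vaddr=74: (2,1) not in TLB -> MISS, insert
vaddr=115: (3,2) not in TLB -> MISS, insert
vaddr=225: (7,0) in TLB -> HIT

Answer: MISS MISS MISS HIT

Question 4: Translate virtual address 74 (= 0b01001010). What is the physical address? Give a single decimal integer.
Answer: 762

Derivation:
vaddr = 74 = 0b01001010
Split: l1_idx=2, l2_idx=1, offset=2
L1[2] = 2
L2[2][1] = 95
paddr = 95 * 8 + 2 = 762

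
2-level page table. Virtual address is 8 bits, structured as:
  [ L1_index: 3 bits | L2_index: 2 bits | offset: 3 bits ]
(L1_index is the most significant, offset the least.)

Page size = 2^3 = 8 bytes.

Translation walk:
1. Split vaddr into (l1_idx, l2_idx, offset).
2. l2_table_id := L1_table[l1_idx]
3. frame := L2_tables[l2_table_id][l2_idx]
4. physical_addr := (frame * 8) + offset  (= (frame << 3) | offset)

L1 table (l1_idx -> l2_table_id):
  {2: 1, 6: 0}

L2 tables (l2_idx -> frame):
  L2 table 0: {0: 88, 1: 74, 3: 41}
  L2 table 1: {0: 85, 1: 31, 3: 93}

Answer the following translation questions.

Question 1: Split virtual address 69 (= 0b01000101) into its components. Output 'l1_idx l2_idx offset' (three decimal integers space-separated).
Answer: 2 0 5

Derivation:
vaddr = 69 = 0b01000101
  top 3 bits -> l1_idx = 2
  next 2 bits -> l2_idx = 0
  bottom 3 bits -> offset = 5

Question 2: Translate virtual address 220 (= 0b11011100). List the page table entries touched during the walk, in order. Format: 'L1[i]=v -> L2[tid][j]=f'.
Answer: L1[6]=0 -> L2[0][3]=41

Derivation:
vaddr = 220 = 0b11011100
Split: l1_idx=6, l2_idx=3, offset=4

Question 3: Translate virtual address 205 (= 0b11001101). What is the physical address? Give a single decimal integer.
vaddr = 205 = 0b11001101
Split: l1_idx=6, l2_idx=1, offset=5
L1[6] = 0
L2[0][1] = 74
paddr = 74 * 8 + 5 = 597

Answer: 597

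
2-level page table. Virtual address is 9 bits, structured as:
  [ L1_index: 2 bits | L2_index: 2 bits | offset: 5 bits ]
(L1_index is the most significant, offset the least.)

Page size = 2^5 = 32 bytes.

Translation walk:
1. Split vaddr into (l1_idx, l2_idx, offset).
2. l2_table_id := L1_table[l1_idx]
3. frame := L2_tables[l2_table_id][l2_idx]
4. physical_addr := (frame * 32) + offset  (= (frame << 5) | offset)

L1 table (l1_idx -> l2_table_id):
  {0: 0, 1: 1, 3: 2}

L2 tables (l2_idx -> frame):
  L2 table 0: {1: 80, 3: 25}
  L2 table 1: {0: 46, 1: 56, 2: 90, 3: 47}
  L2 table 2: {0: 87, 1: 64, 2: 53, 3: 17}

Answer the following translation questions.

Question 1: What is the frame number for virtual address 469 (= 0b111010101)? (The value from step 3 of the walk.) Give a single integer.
Answer: 53

Derivation:
vaddr = 469: l1_idx=3, l2_idx=2
L1[3] = 2; L2[2][2] = 53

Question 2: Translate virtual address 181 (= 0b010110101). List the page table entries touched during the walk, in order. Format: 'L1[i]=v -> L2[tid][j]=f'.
vaddr = 181 = 0b010110101
Split: l1_idx=1, l2_idx=1, offset=21

Answer: L1[1]=1 -> L2[1][1]=56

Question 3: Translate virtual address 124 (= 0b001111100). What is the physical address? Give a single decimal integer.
vaddr = 124 = 0b001111100
Split: l1_idx=0, l2_idx=3, offset=28
L1[0] = 0
L2[0][3] = 25
paddr = 25 * 32 + 28 = 828

Answer: 828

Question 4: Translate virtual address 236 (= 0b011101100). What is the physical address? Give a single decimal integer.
vaddr = 236 = 0b011101100
Split: l1_idx=1, l2_idx=3, offset=12
L1[1] = 1
L2[1][3] = 47
paddr = 47 * 32 + 12 = 1516

Answer: 1516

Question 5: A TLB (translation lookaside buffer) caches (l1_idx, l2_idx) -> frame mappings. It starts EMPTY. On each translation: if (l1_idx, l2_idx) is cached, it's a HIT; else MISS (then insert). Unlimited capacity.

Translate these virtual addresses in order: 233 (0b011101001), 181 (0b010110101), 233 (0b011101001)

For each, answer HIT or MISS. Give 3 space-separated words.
vaddr=233: (1,3) not in TLB -> MISS, insert
vaddr=181: (1,1) not in TLB -> MISS, insert
vaddr=233: (1,3) in TLB -> HIT

Answer: MISS MISS HIT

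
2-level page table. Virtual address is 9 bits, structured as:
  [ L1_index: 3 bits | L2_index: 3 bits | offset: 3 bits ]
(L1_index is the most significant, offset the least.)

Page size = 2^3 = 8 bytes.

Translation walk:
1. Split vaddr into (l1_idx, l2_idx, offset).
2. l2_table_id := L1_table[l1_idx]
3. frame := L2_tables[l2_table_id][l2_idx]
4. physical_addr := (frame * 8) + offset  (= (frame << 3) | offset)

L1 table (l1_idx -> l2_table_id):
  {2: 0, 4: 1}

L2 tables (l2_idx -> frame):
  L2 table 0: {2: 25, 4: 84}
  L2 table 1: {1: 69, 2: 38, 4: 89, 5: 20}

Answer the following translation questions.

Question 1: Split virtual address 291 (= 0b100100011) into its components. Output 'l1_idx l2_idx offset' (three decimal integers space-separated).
Answer: 4 4 3

Derivation:
vaddr = 291 = 0b100100011
  top 3 bits -> l1_idx = 4
  next 3 bits -> l2_idx = 4
  bottom 3 bits -> offset = 3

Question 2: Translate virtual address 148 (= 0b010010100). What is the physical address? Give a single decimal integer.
Answer: 204

Derivation:
vaddr = 148 = 0b010010100
Split: l1_idx=2, l2_idx=2, offset=4
L1[2] = 0
L2[0][2] = 25
paddr = 25 * 8 + 4 = 204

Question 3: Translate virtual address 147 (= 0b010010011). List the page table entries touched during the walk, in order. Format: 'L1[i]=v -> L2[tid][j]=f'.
vaddr = 147 = 0b010010011
Split: l1_idx=2, l2_idx=2, offset=3

Answer: L1[2]=0 -> L2[0][2]=25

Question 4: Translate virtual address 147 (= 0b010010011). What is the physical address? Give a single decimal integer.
vaddr = 147 = 0b010010011
Split: l1_idx=2, l2_idx=2, offset=3
L1[2] = 0
L2[0][2] = 25
paddr = 25 * 8 + 3 = 203

Answer: 203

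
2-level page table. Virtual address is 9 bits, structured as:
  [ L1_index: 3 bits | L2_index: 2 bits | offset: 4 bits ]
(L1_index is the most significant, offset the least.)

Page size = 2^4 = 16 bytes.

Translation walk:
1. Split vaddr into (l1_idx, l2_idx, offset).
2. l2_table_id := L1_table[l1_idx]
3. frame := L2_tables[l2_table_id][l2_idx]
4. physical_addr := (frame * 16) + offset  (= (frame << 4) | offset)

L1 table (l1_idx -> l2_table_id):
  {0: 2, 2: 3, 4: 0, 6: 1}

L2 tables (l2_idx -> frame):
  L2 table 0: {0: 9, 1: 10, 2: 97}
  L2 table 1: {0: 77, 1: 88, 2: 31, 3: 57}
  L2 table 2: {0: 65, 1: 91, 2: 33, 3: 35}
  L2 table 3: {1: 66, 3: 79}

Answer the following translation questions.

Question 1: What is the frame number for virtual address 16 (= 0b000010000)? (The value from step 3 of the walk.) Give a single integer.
Answer: 91

Derivation:
vaddr = 16: l1_idx=0, l2_idx=1
L1[0] = 2; L2[2][1] = 91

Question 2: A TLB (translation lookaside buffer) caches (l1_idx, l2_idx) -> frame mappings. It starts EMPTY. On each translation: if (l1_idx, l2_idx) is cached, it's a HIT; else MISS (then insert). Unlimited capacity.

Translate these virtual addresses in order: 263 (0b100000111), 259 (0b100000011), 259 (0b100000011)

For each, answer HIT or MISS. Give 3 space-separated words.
Answer: MISS HIT HIT

Derivation:
vaddr=263: (4,0) not in TLB -> MISS, insert
vaddr=259: (4,0) in TLB -> HIT
vaddr=259: (4,0) in TLB -> HIT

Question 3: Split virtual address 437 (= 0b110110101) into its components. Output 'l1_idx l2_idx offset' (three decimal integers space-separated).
vaddr = 437 = 0b110110101
  top 3 bits -> l1_idx = 6
  next 2 bits -> l2_idx = 3
  bottom 4 bits -> offset = 5

Answer: 6 3 5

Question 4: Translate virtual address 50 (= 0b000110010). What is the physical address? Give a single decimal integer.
Answer: 562

Derivation:
vaddr = 50 = 0b000110010
Split: l1_idx=0, l2_idx=3, offset=2
L1[0] = 2
L2[2][3] = 35
paddr = 35 * 16 + 2 = 562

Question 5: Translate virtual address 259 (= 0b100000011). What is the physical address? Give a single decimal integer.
vaddr = 259 = 0b100000011
Split: l1_idx=4, l2_idx=0, offset=3
L1[4] = 0
L2[0][0] = 9
paddr = 9 * 16 + 3 = 147

Answer: 147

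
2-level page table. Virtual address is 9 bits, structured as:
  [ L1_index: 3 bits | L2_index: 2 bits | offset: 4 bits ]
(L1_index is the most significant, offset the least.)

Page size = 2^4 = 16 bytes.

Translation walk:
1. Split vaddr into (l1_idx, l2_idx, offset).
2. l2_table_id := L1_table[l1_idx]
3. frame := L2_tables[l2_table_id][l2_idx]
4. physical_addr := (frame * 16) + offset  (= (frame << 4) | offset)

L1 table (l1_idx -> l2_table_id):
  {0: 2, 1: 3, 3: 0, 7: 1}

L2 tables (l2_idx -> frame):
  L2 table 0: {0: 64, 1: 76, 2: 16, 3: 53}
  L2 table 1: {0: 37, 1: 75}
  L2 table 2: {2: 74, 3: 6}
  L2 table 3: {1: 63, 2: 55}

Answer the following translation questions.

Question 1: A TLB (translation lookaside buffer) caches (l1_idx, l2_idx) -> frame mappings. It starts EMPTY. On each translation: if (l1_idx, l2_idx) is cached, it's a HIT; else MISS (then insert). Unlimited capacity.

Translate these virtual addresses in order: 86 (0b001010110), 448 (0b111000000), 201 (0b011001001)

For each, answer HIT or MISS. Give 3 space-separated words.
Answer: MISS MISS MISS

Derivation:
vaddr=86: (1,1) not in TLB -> MISS, insert
vaddr=448: (7,0) not in TLB -> MISS, insert
vaddr=201: (3,0) not in TLB -> MISS, insert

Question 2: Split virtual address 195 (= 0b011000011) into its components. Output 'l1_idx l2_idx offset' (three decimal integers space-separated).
vaddr = 195 = 0b011000011
  top 3 bits -> l1_idx = 3
  next 2 bits -> l2_idx = 0
  bottom 4 bits -> offset = 3

Answer: 3 0 3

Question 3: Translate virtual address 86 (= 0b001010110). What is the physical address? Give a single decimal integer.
vaddr = 86 = 0b001010110
Split: l1_idx=1, l2_idx=1, offset=6
L1[1] = 3
L2[3][1] = 63
paddr = 63 * 16 + 6 = 1014

Answer: 1014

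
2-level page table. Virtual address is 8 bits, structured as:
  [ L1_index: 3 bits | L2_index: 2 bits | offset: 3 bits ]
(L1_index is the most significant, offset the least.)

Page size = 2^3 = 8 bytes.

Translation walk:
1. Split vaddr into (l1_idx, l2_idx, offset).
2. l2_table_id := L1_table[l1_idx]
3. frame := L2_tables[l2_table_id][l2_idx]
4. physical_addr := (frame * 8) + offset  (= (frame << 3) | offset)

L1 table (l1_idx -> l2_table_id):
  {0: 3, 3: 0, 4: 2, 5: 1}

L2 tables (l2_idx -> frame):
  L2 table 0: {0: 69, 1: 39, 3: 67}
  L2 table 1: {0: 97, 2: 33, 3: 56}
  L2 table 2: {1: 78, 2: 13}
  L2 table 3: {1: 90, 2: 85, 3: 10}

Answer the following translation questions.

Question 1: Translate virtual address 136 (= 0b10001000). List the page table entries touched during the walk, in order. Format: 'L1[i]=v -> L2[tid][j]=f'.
Answer: L1[4]=2 -> L2[2][1]=78

Derivation:
vaddr = 136 = 0b10001000
Split: l1_idx=4, l2_idx=1, offset=0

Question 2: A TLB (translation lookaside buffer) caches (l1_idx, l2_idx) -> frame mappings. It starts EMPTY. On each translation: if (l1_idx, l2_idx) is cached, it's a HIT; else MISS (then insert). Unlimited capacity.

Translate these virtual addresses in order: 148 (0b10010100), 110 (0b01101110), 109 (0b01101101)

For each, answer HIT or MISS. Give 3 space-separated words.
Answer: MISS MISS HIT

Derivation:
vaddr=148: (4,2) not in TLB -> MISS, insert
vaddr=110: (3,1) not in TLB -> MISS, insert
vaddr=109: (3,1) in TLB -> HIT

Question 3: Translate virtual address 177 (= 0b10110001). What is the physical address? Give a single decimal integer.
Answer: 265

Derivation:
vaddr = 177 = 0b10110001
Split: l1_idx=5, l2_idx=2, offset=1
L1[5] = 1
L2[1][2] = 33
paddr = 33 * 8 + 1 = 265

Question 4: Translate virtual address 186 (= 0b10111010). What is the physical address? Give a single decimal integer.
vaddr = 186 = 0b10111010
Split: l1_idx=5, l2_idx=3, offset=2
L1[5] = 1
L2[1][3] = 56
paddr = 56 * 8 + 2 = 450

Answer: 450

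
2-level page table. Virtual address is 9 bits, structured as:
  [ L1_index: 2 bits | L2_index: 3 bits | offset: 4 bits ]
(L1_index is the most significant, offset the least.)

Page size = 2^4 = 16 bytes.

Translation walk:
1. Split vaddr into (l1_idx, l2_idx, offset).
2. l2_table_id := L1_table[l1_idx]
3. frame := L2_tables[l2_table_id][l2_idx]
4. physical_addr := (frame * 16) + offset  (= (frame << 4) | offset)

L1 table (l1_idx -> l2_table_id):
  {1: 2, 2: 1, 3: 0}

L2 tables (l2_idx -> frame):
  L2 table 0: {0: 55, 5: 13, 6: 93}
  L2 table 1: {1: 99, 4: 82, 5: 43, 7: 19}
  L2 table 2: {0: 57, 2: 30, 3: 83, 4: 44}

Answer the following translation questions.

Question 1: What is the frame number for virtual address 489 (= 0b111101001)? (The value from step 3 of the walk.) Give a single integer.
Answer: 93

Derivation:
vaddr = 489: l1_idx=3, l2_idx=6
L1[3] = 0; L2[0][6] = 93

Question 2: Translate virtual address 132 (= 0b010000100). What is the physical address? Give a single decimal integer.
vaddr = 132 = 0b010000100
Split: l1_idx=1, l2_idx=0, offset=4
L1[1] = 2
L2[2][0] = 57
paddr = 57 * 16 + 4 = 916

Answer: 916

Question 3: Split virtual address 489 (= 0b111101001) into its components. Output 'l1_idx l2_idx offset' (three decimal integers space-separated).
vaddr = 489 = 0b111101001
  top 2 bits -> l1_idx = 3
  next 3 bits -> l2_idx = 6
  bottom 4 bits -> offset = 9

Answer: 3 6 9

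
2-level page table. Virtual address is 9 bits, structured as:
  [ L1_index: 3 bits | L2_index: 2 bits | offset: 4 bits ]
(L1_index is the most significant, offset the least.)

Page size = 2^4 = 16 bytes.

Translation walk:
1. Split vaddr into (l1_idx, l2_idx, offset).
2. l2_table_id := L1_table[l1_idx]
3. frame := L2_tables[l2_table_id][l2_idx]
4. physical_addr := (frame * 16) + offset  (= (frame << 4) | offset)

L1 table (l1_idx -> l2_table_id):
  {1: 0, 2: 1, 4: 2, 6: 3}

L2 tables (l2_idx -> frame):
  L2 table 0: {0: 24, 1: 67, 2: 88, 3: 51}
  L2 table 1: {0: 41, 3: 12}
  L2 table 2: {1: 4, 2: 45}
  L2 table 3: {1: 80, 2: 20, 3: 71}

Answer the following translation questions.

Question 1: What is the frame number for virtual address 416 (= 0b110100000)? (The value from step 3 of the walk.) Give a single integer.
vaddr = 416: l1_idx=6, l2_idx=2
L1[6] = 3; L2[3][2] = 20

Answer: 20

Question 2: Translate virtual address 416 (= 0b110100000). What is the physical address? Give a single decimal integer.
vaddr = 416 = 0b110100000
Split: l1_idx=6, l2_idx=2, offset=0
L1[6] = 3
L2[3][2] = 20
paddr = 20 * 16 + 0 = 320

Answer: 320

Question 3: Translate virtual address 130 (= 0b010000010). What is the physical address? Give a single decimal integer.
vaddr = 130 = 0b010000010
Split: l1_idx=2, l2_idx=0, offset=2
L1[2] = 1
L2[1][0] = 41
paddr = 41 * 16 + 2 = 658

Answer: 658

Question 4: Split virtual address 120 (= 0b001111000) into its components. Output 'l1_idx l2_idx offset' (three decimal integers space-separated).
Answer: 1 3 8

Derivation:
vaddr = 120 = 0b001111000
  top 3 bits -> l1_idx = 1
  next 2 bits -> l2_idx = 3
  bottom 4 bits -> offset = 8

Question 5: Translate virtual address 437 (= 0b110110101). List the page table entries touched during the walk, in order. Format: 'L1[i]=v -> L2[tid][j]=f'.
Answer: L1[6]=3 -> L2[3][3]=71

Derivation:
vaddr = 437 = 0b110110101
Split: l1_idx=6, l2_idx=3, offset=5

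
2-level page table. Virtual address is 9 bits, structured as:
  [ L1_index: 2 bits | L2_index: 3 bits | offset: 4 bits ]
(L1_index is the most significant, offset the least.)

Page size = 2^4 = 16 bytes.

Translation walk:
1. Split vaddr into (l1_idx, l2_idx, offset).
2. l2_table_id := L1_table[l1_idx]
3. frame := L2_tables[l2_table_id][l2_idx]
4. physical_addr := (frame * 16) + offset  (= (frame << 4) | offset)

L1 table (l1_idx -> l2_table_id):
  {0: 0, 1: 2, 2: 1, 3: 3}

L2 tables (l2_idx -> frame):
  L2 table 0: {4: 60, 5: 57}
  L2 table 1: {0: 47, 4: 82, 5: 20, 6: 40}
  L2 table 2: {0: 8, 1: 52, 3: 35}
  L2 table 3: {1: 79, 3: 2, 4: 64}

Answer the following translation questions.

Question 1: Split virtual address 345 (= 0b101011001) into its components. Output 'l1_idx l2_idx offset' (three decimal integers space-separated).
Answer: 2 5 9

Derivation:
vaddr = 345 = 0b101011001
  top 2 bits -> l1_idx = 2
  next 3 bits -> l2_idx = 5
  bottom 4 bits -> offset = 9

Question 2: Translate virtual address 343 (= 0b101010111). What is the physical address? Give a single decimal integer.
vaddr = 343 = 0b101010111
Split: l1_idx=2, l2_idx=5, offset=7
L1[2] = 1
L2[1][5] = 20
paddr = 20 * 16 + 7 = 327

Answer: 327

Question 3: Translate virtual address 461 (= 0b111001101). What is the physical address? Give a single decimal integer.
vaddr = 461 = 0b111001101
Split: l1_idx=3, l2_idx=4, offset=13
L1[3] = 3
L2[3][4] = 64
paddr = 64 * 16 + 13 = 1037

Answer: 1037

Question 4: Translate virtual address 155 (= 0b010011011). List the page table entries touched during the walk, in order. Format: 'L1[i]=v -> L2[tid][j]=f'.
Answer: L1[1]=2 -> L2[2][1]=52

Derivation:
vaddr = 155 = 0b010011011
Split: l1_idx=1, l2_idx=1, offset=11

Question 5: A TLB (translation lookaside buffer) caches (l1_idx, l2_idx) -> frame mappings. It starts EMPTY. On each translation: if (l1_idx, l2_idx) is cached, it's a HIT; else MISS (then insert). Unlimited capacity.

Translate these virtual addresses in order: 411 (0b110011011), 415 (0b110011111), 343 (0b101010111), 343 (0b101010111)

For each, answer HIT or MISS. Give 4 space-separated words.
vaddr=411: (3,1) not in TLB -> MISS, insert
vaddr=415: (3,1) in TLB -> HIT
vaddr=343: (2,5) not in TLB -> MISS, insert
vaddr=343: (2,5) in TLB -> HIT

Answer: MISS HIT MISS HIT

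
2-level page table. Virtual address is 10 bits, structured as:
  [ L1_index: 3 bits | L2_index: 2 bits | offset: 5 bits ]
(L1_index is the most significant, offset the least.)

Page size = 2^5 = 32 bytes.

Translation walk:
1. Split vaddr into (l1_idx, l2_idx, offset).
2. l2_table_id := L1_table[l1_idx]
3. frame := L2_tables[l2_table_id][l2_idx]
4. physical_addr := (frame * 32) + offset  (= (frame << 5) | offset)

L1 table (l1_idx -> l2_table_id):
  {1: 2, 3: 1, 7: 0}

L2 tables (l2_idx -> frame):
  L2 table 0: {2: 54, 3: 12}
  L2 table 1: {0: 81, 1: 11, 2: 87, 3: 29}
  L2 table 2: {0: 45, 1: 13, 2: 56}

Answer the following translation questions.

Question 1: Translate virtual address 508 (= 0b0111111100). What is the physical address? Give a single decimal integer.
Answer: 956

Derivation:
vaddr = 508 = 0b0111111100
Split: l1_idx=3, l2_idx=3, offset=28
L1[3] = 1
L2[1][3] = 29
paddr = 29 * 32 + 28 = 956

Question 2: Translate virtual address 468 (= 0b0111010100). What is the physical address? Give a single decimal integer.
Answer: 2804

Derivation:
vaddr = 468 = 0b0111010100
Split: l1_idx=3, l2_idx=2, offset=20
L1[3] = 1
L2[1][2] = 87
paddr = 87 * 32 + 20 = 2804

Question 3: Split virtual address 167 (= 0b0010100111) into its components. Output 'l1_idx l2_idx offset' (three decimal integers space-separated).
Answer: 1 1 7

Derivation:
vaddr = 167 = 0b0010100111
  top 3 bits -> l1_idx = 1
  next 2 bits -> l2_idx = 1
  bottom 5 bits -> offset = 7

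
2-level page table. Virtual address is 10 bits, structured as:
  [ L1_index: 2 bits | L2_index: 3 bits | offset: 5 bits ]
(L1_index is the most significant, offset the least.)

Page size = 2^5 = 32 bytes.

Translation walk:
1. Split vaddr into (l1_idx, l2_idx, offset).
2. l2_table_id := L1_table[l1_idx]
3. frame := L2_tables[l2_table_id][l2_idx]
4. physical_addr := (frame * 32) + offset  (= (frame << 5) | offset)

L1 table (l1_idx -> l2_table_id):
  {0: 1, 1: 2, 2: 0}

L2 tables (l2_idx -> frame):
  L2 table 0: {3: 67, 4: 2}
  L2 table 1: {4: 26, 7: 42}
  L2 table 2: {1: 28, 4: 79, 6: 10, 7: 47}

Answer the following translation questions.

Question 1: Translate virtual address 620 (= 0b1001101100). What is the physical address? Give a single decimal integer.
vaddr = 620 = 0b1001101100
Split: l1_idx=2, l2_idx=3, offset=12
L1[2] = 0
L2[0][3] = 67
paddr = 67 * 32 + 12 = 2156

Answer: 2156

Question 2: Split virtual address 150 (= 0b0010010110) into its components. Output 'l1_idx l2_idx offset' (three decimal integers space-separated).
vaddr = 150 = 0b0010010110
  top 2 bits -> l1_idx = 0
  next 3 bits -> l2_idx = 4
  bottom 5 bits -> offset = 22

Answer: 0 4 22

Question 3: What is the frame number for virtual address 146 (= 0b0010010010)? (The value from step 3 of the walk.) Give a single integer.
vaddr = 146: l1_idx=0, l2_idx=4
L1[0] = 1; L2[1][4] = 26

Answer: 26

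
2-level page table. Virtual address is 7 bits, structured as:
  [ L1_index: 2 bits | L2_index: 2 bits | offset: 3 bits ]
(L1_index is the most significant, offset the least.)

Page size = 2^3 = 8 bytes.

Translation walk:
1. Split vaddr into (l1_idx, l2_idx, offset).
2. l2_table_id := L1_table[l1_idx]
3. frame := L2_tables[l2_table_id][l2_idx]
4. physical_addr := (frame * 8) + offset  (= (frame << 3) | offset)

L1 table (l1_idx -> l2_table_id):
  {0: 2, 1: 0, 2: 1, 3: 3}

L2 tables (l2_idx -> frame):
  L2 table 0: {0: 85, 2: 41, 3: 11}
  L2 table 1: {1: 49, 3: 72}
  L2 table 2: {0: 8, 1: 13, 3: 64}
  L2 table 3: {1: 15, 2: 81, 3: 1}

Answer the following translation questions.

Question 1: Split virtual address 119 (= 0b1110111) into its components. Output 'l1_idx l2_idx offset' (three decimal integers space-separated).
vaddr = 119 = 0b1110111
  top 2 bits -> l1_idx = 3
  next 2 bits -> l2_idx = 2
  bottom 3 bits -> offset = 7

Answer: 3 2 7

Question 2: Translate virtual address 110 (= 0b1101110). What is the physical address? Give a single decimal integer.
vaddr = 110 = 0b1101110
Split: l1_idx=3, l2_idx=1, offset=6
L1[3] = 3
L2[3][1] = 15
paddr = 15 * 8 + 6 = 126

Answer: 126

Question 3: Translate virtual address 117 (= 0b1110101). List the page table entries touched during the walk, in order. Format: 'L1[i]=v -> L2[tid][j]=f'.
vaddr = 117 = 0b1110101
Split: l1_idx=3, l2_idx=2, offset=5

Answer: L1[3]=3 -> L2[3][2]=81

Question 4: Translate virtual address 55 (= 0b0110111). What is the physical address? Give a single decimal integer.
Answer: 335

Derivation:
vaddr = 55 = 0b0110111
Split: l1_idx=1, l2_idx=2, offset=7
L1[1] = 0
L2[0][2] = 41
paddr = 41 * 8 + 7 = 335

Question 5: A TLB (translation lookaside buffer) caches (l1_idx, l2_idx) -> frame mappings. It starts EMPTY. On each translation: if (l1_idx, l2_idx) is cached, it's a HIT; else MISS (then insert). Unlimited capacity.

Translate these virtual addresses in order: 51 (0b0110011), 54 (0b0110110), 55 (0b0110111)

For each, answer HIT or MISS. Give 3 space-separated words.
Answer: MISS HIT HIT

Derivation:
vaddr=51: (1,2) not in TLB -> MISS, insert
vaddr=54: (1,2) in TLB -> HIT
vaddr=55: (1,2) in TLB -> HIT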